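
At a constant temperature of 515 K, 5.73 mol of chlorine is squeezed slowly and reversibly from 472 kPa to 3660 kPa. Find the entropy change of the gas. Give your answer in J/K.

For an isothermal ideal gas ΔS_gas = nR ln(P₁/P₂) = 5.73 × 8.314 × ln(472/3660) = -97.6 J/K.

ΔS_gas = -97.6 J/K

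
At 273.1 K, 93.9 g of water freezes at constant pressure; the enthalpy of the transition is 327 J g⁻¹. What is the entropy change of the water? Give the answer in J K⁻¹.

ΔS = -112 J/K

Heat released by the substance: Q = −mL = −93.9 × 327 = −30705.3 J.
At constant T, ΔS = Q_rev/T = −30705.3 / 273.1 = -112 J/K.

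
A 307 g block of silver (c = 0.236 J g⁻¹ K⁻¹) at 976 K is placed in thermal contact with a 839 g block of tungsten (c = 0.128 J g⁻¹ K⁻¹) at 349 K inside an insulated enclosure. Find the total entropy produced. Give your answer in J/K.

ΔS_total = 23.4 J/K

Energy balance: T_f = (m₁c₁T₁ + m₂c₂T₂)/(m₁c₁ + m₂c₂) = 601.59 K.
ΔS₁ = m₁c₁ ln(T_f/T₁) = 72.452 × ln(601.59/976) = -35.06 J/K.
ΔS₂ = m₂c₂ ln(T_f/T₂) = 107.392 × ln(601.59/349) = 58.48 J/K.
ΔS_total = -35.06 + 58.48 = 23.4 J/K.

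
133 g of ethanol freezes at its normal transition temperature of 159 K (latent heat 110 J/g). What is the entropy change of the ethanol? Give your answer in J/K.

Heat released by the substance: Q = −mL = −133 × 110 = −14630 J.
At constant T, ΔS = Q_rev/T = −14630 / 159 = -92 J/K.

ΔS = -92 J/K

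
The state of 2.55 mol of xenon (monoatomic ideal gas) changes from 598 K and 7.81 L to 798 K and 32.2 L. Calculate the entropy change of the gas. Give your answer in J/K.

ΔS = 39.2 J/K

Entropy is a state function: ΔS = nC_V ln(T₂/T₁) + nR ln(V₂/V₁), with C_V = 3R/2 = 12.47 J mol⁻¹ K⁻¹ for a monoatomic ideal gas.
ΔS = 2.55 × [12.47 × ln(798/598) + 8.314 × ln(32.2/7.81)] = 39.2 J/K.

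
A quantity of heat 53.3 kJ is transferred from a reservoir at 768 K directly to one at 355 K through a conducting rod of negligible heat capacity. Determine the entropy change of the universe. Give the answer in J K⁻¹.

ΔS_total = 80.7 J/K

ΔS_hot = −Q/T_H = −53300/768 = -69.4 J/K and ΔS_cold = +Q/T_C = 53300/355 = 150.1 J/K.
ΔS_total = -69.4 + 150.1 = 80.7 J/K, positive as the second law requires.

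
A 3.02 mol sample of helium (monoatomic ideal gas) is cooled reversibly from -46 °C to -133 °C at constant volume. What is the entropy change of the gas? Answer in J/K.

In kelvin: T₁ = 227.15 K, T₂ = 140.15 K. At constant volume, ΔS = nC_V ln(T₂/T₁) with C_V = 3R/2 = 12.47 J mol⁻¹ K⁻¹.
ΔS = 3.02 × 12.47 × ln(140.15/227.15) = -18.2 J/K.

ΔS = -18.2 J/K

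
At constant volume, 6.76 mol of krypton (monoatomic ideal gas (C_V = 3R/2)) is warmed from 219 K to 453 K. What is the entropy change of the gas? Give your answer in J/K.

At constant volume, ΔS = nC_V ln(T₂/T₁) with C_V = 3R/2 = 12.47 J mol⁻¹ K⁻¹.
ΔS = 6.76 × 12.47 × ln(453/219) = 61.3 J/K.

ΔS = 61.3 J/K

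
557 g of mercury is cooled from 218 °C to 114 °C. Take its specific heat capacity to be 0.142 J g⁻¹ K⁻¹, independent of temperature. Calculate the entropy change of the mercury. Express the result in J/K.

ΔS = -18.8 J/K

In kelvin: T₁ = 491.15 K, T₂ = 387.15 K. ΔS = ∫dQ_rev/T = m c ln(T₂/T₁) = 557 × 0.142 × ln(387.15/491.15) = -18.8 J/K.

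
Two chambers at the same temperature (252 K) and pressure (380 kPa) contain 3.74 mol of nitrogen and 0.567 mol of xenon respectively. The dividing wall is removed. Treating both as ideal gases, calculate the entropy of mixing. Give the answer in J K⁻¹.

Mole fractions: x_A = 3.74/4.31 = 0.868, x_B = 0.132.
ΔS_mix = −R(n_A ln x_A + n_B ln x_B) = −8.314 × (3.74 ln 0.868 + 0.567 ln 0.132) = 13.9 J/K.

ΔS_mix = 13.9 J/K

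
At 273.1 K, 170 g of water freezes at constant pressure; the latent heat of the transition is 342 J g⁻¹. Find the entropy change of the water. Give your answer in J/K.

Heat released by the substance: Q = −mL = −170 × 342 = −58140 J.
At constant T, ΔS = Q_rev/T = −58140 / 273.1 = -213 J/K.

ΔS = -213 J/K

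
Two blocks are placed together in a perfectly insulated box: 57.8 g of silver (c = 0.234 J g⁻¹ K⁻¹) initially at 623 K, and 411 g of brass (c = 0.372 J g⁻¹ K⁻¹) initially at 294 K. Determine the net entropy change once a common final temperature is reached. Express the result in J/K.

Energy balance: T_f = (m₁c₁T₁ + m₂c₂T₂)/(m₁c₁ + m₂c₂) = 320.74 K.
ΔS₁ = m₁c₁ ln(T_f/T₁) = 13.5252 × ln(320.74/623) = -8.98 J/K.
ΔS₂ = m₂c₂ ln(T_f/T₂) = 152.892 × ln(320.74/294) = 13.31 J/K.
ΔS_total = -8.98 + 13.31 = 4.33 J/K.

ΔS_total = 4.33 J/K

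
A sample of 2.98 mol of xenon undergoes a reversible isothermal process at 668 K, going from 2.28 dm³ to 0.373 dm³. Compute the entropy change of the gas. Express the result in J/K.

ΔS_gas = -44.9 J/K

For an isothermal ideal gas ΔS_gas = nR ln(V₂/V₁) = 2.98 × 8.314 × ln(0.373/2.28) = -44.9 J/K.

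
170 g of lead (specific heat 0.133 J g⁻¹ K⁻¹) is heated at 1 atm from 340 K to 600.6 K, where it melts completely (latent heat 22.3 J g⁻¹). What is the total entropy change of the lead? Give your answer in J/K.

ΔS = 19.2 J/K

Warming step: ΔS₁ = m c ln(T_tr/T_i) = 170 × 0.133 × ln(600.6/340) = 12.86 J/K.
Phase change: ΔS₂ = +mL/T_tr = 170 × 22.3 / 600.6 = 6.312 J/K.
ΔS_total = (12.86) + (6.312) = 19.2 J/K.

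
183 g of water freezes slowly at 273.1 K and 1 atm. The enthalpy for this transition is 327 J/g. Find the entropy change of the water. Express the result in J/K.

ΔS = -219 J/K

Heat released by the substance: Q = −mL = −183 × 327 = −59841 J.
At constant T, ΔS = Q_rev/T = −59841 / 273.1 = -219 J/K.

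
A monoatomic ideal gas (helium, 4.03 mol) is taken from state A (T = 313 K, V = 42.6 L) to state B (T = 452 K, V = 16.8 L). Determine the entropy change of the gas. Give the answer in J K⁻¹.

ΔS = -12.7 J/K

Entropy is a state function: ΔS = nC_V ln(T₂/T₁) + nR ln(V₂/V₁), with C_V = 3R/2 = 12.47 J mol⁻¹ K⁻¹ for a monoatomic ideal gas.
ΔS = 4.03 × [12.47 × ln(452/313) + 8.314 × ln(16.8/42.6)] = -12.7 J/K.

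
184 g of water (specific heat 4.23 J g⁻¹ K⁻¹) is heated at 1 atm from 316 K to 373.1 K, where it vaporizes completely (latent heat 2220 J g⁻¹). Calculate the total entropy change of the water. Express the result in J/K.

ΔS = 1220 J/K

Warming step: ΔS₁ = m c ln(T_tr/T_i) = 184 × 4.23 × ln(373.1/316) = 129.3 J/K.
Phase change: ΔS₂ = +mL/T_tr = 184 × 2220 / 373.1 = 1095 J/K.
ΔS_total = (129.3) + (1095) = 1220 J/K.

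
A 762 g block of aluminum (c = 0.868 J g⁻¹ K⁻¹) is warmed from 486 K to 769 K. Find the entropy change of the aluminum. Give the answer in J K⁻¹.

ΔS = ∫dQ_rev/T = m c ln(T₂/T₁) = 762 × 0.868 × ln(769/486) = 304 J/K.

ΔS = 304 J/K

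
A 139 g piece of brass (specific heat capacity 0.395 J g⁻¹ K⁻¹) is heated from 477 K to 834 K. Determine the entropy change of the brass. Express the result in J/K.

ΔS = 30.7 J/K

ΔS = ∫dQ_rev/T = m c ln(T₂/T₁) = 139 × 0.395 × ln(834/477) = 30.7 J/K.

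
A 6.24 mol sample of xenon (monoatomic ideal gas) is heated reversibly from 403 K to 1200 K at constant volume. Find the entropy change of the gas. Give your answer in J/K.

ΔS = 84.9 J/K

At constant volume, ΔS = nC_V ln(T₂/T₁) with C_V = 3R/2 = 12.47 J mol⁻¹ K⁻¹.
ΔS = 6.24 × 12.47 × ln(1200/403) = 84.9 J/K.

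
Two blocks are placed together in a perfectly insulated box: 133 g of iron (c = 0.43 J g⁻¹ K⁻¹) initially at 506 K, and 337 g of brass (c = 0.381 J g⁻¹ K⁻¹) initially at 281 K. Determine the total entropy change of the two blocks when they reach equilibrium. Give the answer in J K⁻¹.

ΔS_total = 7.29 J/K

Energy balance: T_f = (m₁c₁T₁ + m₂c₂T₂)/(m₁c₁ + m₂c₂) = 350.34 K.
ΔS₁ = m₁c₁ ln(T_f/T₁) = 57.19 × ln(350.34/506) = -21.03 J/K.
ΔS₂ = m₂c₂ ln(T_f/T₂) = 128.397 × ln(350.34/281) = 28.32 J/K.
ΔS_total = -21.03 + 28.32 = 7.29 J/K.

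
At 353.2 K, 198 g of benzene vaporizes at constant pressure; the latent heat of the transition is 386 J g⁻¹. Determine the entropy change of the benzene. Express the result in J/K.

ΔS = 216 J/K

Heat absorbed by the substance: Q = mL = 198 × 386 = 76428 J.
At constant T, ΔS = Q_rev/T = 76428 / 353.2 = 216 J/K.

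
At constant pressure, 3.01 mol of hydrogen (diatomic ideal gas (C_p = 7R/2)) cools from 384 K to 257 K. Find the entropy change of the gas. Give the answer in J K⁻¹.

ΔS = -35.2 J/K

At constant pressure, ΔS = nC_p ln(T₂/T₁) with C_p = 7R/2 = 29.1 J mol⁻¹ K⁻¹.
ΔS = 3.01 × 29.1 × ln(257/384) = -35.2 J/K.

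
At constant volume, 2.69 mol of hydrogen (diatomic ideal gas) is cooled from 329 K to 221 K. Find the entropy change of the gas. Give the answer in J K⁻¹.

ΔS = -22.2 J/K

At constant volume, ΔS = nC_V ln(T₂/T₁) with C_V = 5R/2 = 20.79 J mol⁻¹ K⁻¹.
ΔS = 2.69 × 20.79 × ln(221/329) = -22.2 J/K.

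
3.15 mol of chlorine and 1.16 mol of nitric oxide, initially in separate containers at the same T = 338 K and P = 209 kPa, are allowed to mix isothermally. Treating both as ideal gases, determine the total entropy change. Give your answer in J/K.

ΔS_mix = 20.9 J/K

Mole fractions: x_A = 3.15/4.31 = 0.731, x_B = 0.269.
ΔS_mix = −R(n_A ln x_A + n_B ln x_B) = −8.314 × (3.15 ln 0.731 + 1.16 ln 0.269) = 20.9 J/K.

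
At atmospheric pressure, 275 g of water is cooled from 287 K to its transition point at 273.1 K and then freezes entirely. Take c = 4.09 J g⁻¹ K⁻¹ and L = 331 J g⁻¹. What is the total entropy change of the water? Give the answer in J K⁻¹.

ΔS = -389 J/K

Cooling step: ΔS₁ = m c ln(T_tr/T_i) = 275 × 4.09 × ln(273.1/287) = -55.84 J/K.
Phase change: ΔS₂ = −mL/T_tr = −275 × 331 / 273.1 = -333.3 J/K.
ΔS_total = (-55.84) + (-333.3) = -389 J/K.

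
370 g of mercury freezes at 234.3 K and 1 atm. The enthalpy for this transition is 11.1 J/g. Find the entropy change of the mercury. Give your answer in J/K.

ΔS = -17.5 J/K

Heat released by the substance: Q = −mL = −370 × 11.1 = −4107 J.
At constant T, ΔS = Q_rev/T = −4107 / 234.3 = -17.5 J/K.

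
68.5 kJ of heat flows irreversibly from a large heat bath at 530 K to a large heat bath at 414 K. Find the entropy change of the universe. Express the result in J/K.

ΔS_hot = −Q/T_H = −68500/530 = -129.25 J/K and ΔS_cold = +Q/T_C = 68500/414 = 165.46 J/K.
ΔS_total = -129.25 + 165.46 = 36.2 J/K, positive as the second law requires.

ΔS_total = 36.2 J/K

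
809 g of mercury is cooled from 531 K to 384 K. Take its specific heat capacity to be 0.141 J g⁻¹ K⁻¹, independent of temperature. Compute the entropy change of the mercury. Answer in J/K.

ΔS = -37 J/K

ΔS = ∫dQ_rev/T = m c ln(T₂/T₁) = 809 × 0.141 × ln(384/531) = -37 J/K.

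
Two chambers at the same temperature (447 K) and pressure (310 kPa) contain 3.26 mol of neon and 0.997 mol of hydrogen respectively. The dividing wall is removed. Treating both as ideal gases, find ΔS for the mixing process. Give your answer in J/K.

ΔS_mix = 19.3 J/K

Mole fractions: x_A = 3.26/4.26 = 0.766, x_B = 0.234.
ΔS_mix = −R(n_A ln x_A + n_B ln x_B) = −8.314 × (3.26 ln 0.766 + 0.997 ln 0.234) = 19.3 J/K.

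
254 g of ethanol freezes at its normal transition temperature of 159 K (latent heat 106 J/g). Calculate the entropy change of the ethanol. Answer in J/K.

ΔS = -169 J/K

Heat released by the substance: Q = −mL = −254 × 106 = −26924 J.
At constant T, ΔS = Q_rev/T = −26924 / 159 = -169 J/K.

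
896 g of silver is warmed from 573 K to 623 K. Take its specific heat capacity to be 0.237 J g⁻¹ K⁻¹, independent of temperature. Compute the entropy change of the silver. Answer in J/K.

ΔS = ∫dQ_rev/T = m c ln(T₂/T₁) = 896 × 0.237 × ln(623/573) = 17.8 J/K.

ΔS = 17.8 J/K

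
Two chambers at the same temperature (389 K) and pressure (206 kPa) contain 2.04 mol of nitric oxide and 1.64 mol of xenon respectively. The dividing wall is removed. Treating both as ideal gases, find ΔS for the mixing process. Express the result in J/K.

Mole fractions: x_A = 2.04/3.68 = 0.554, x_B = 0.446.
ΔS_mix = −R(n_A ln x_A + n_B ln x_B) = −8.314 × (2.04 ln 0.554 + 1.64 ln 0.446) = 21 J/K.

ΔS_mix = 21 J/K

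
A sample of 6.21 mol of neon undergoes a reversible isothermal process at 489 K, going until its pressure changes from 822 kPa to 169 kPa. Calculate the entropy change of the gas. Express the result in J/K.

ΔS_gas = 81.7 J/K

For an isothermal ideal gas ΔS_gas = nR ln(P₁/P₂) = 6.21 × 8.314 × ln(822/169) = 81.7 J/K.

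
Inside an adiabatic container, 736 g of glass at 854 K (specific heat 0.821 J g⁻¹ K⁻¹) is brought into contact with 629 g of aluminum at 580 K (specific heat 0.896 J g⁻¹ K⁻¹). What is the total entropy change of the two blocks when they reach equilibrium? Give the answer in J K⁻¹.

Energy balance: T_f = (m₁c₁T₁ + m₂c₂T₂)/(m₁c₁ + m₂c₂) = 721.77 K.
ΔS₁ = m₁c₁ ln(T_f/T₁) = 604.256 × ln(721.77/854) = -101.6 J/K.
ΔS₂ = m₂c₂ ln(T_f/T₂) = 563.584 × ln(721.77/580) = 123.2 J/K.
ΔS_total = -101.6 + 123.2 = 21.6 J/K.

ΔS_total = 21.6 J/K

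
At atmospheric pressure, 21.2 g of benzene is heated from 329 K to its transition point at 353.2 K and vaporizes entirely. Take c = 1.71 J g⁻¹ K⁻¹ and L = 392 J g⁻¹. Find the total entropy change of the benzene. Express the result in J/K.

ΔS = 26.1 J/K

Warming step: ΔS₁ = m c ln(T_tr/T_i) = 21.2 × 1.71 × ln(353.2/329) = 2.573 J/K.
Phase change: ΔS₂ = +mL/T_tr = 21.2 × 392 / 353.2 = 23.53 J/K.
ΔS_total = (2.573) + (23.53) = 26.1 J/K.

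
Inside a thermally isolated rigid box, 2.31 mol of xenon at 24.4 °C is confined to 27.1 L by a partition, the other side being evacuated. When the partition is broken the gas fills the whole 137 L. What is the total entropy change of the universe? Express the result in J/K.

ΔS_universe = 31.1 J/K

For an ideal gas in free expansion Q = 0 and W = 0, so T is unchanged.
Entropy is a state function; using a reversible isothermal path, ΔS_gas = nR ln(V₂/V₁) = 2.31 × 8.314 × ln(137/27.1) = 31.1 J/K.
The insulated surroundings exchange no heat, so ΔS_surr = 0 and ΔS_universe = ΔS_gas.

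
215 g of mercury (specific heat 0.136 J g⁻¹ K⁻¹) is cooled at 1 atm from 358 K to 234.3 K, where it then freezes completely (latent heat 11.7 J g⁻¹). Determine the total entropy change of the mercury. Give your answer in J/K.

Cooling step: ΔS₁ = m c ln(T_tr/T_i) = 215 × 0.136 × ln(234.3/358) = -12.4 J/K.
Phase change: ΔS₂ = −mL/T_tr = −215 × 11.7 / 234.3 = -10.74 J/K.
ΔS_total = (-12.4) + (-10.74) = -23.1 J/K.

ΔS = -23.1 J/K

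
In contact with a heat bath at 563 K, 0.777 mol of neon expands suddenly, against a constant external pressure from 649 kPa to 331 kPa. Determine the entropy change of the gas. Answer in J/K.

Entropy is a state function, so ΔS_gas depends only on the end states.
For an isothermal ideal gas ΔS_gas = nR ln(P₁/P₂) = 0.777 × 8.314 × ln(649/331) = 4.35 J/K.

ΔS_gas = 4.35 J/K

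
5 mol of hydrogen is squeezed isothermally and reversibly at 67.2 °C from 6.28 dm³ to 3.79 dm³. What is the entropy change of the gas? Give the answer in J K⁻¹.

For an isothermal ideal gas ΔS_gas = nR ln(V₂/V₁) = 5 × 8.314 × ln(3.79/6.28) = -21 J/K.

ΔS_gas = -21 J/K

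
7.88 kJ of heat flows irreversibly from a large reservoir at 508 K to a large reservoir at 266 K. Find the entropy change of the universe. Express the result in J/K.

ΔS_total = 14.1 J/K

ΔS_hot = −Q/T_H = −7880/508 = -15.51 J/K and ΔS_cold = +Q/T_C = 7880/266 = 29.62 J/K.
ΔS_total = -15.51 + 29.62 = 14.1 J/K, positive as the second law requires.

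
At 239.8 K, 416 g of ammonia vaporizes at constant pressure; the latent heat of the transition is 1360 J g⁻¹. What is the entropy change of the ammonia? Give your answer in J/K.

ΔS = 2360 J/K

Heat absorbed by the substance: Q = mL = 416 × 1360 = 565760 J.
At constant T, ΔS = Q_rev/T = 565760 / 239.8 = 2360 J/K.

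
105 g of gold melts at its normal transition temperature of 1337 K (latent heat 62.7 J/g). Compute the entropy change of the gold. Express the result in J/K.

ΔS = 4.92 J/K

Heat absorbed by the substance: Q = mL = 105 × 62.7 = 6583.5 J.
At constant T, ΔS = Q_rev/T = 6583.5 / 1337 = 4.92 J/K.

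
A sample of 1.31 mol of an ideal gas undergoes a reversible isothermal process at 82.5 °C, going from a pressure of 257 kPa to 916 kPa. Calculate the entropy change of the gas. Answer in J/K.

ΔS_gas = -13.8 J/K

For an isothermal ideal gas ΔS_gas = nR ln(P₁/P₂) = 1.31 × 8.314 × ln(257/916) = -13.8 J/K.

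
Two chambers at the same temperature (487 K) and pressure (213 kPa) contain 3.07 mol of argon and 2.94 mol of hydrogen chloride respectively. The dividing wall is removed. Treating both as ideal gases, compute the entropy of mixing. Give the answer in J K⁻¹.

ΔS_mix = 34.6 J/K

Mole fractions: x_A = 3.07/6.01 = 0.511, x_B = 0.489.
ΔS_mix = −R(n_A ln x_A + n_B ln x_B) = −8.314 × (3.07 ln 0.511 + 2.94 ln 0.489) = 34.6 J/K.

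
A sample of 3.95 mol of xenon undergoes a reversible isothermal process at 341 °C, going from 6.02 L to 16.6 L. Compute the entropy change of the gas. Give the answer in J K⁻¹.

ΔS_gas = 33.3 J/K

For an isothermal ideal gas ΔS_gas = nR ln(V₂/V₁) = 3.95 × 8.314 × ln(16.6/6.02) = 33.3 J/K.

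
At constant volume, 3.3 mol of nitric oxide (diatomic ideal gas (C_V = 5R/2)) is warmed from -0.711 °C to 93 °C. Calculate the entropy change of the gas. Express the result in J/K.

ΔS = 20.3 J/K

In kelvin: T₁ = 272.439 K, T₂ = 366.15 K. At constant volume, ΔS = nC_V ln(T₂/T₁) with C_V = 5R/2 = 20.79 J mol⁻¹ K⁻¹.
ΔS = 3.3 × 20.79 × ln(366.15/272.439) = 20.3 J/K.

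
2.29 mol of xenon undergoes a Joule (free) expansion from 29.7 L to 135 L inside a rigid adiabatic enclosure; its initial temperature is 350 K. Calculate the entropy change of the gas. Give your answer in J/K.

ΔS_gas = 28.8 J/K

No heat is exchanged and no work is done, so the ideal-gas temperature stays constant.
Entropy is a state function; using a reversible isothermal path, ΔS_gas = nR ln(V₂/V₁) = 2.29 × 8.314 × ln(135/29.7) = 28.8 J/K.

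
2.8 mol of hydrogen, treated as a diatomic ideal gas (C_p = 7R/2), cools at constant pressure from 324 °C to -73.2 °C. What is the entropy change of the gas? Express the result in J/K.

ΔS = -89.1 J/K

In kelvin: T₁ = 597.15 K, T₂ = 199.95 K. At constant pressure, ΔS = nC_p ln(T₂/T₁) with C_p = 7R/2 = 29.1 J mol⁻¹ K⁻¹.
ΔS = 2.8 × 29.1 × ln(199.95/597.15) = -89.1 J/K.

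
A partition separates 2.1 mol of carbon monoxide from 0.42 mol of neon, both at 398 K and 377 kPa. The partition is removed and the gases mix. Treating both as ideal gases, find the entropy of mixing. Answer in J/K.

ΔS_mix = 9.44 J/K

Mole fractions: x_A = 2.1/2.52 = 0.833, x_B = 0.167.
ΔS_mix = −R(n_A ln x_A + n_B ln x_B) = −8.314 × (2.1 ln 0.833 + 0.42 ln 0.167) = 9.44 J/K.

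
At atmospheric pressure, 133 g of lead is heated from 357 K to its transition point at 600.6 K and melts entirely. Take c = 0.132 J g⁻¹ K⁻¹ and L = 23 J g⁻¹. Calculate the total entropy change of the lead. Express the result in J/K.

Warming step: ΔS₁ = m c ln(T_tr/T_i) = 133 × 0.132 × ln(600.6/357) = 9.133 J/K.
Phase change: ΔS₂ = +mL/T_tr = 133 × 23 / 600.6 = 5.093 J/K.
ΔS_total = (9.133) + (5.093) = 14.2 J/K.

ΔS = 14.2 J/K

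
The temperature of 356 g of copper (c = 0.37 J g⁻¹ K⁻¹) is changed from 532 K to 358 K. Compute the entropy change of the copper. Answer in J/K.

ΔS = ∫dQ_rev/T = m c ln(T₂/T₁) = 356 × 0.37 × ln(358/532) = -52.2 J/K.

ΔS = -52.2 J/K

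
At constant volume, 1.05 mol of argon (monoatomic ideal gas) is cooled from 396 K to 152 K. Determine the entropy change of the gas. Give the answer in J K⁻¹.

At constant volume, ΔS = nC_V ln(T₂/T₁) with C_V = 3R/2 = 12.47 J mol⁻¹ K⁻¹.
ΔS = 1.05 × 12.47 × ln(152/396) = -12.5 J/K.

ΔS = -12.5 J/K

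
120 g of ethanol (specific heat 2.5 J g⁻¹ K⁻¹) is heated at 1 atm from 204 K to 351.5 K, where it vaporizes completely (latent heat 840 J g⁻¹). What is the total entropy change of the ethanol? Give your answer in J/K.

Warming step: ΔS₁ = m c ln(T_tr/T_i) = 120 × 2.5 × ln(351.5/204) = 163.2 J/K.
Phase change: ΔS₂ = +mL/T_tr = 120 × 840 / 351.5 = 286.8 J/K.
ΔS_total = (163.2) + (286.8) = 450 J/K.

ΔS = 450 J/K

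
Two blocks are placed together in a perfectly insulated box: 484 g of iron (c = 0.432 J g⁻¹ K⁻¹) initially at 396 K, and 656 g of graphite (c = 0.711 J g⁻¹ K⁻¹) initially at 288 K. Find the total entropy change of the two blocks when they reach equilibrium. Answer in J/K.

Energy balance: T_f = (m₁c₁T₁ + m₂c₂T₂)/(m₁c₁ + m₂c₂) = 321.43 K.
ΔS₁ = m₁c₁ ln(T_f/T₁) = 209.088 × ln(321.43/396) = -43.62 J/K.
ΔS₂ = m₂c₂ ln(T_f/T₂) = 466.416 × ln(321.43/288) = 51.22 J/K.
ΔS_total = -43.62 + 51.22 = 7.6 J/K.

ΔS_total = 7.6 J/K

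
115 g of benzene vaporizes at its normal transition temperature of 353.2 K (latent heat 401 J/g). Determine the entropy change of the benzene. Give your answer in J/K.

ΔS = 131 J/K

Heat absorbed by the substance: Q = mL = 115 × 401 = 46115 J.
At constant T, ΔS = Q_rev/T = 46115 / 353.2 = 131 J/K.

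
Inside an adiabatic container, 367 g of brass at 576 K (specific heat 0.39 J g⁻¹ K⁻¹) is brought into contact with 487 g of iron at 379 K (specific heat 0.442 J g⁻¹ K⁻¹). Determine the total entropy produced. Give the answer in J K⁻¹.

Energy balance: T_f = (m₁c₁T₁ + m₂c₂T₂)/(m₁c₁ + m₂c₂) = 457.68 K.
ΔS₁ = m₁c₁ ln(T_f/T₁) = 143.13 × ln(457.68/576) = -32.91 J/K.
ΔS₂ = m₂c₂ ln(T_f/T₂) = 215.254 × ln(457.68/379) = 40.6 J/K.
ΔS_total = -32.91 + 40.6 = 7.69 J/K.

ΔS_total = 7.69 J/K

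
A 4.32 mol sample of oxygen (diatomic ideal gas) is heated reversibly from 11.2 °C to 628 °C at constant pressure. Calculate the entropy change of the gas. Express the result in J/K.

ΔS = 145 J/K

In kelvin: T₁ = 284.35 K, T₂ = 901.15 K. At constant pressure, ΔS = nC_p ln(T₂/T₁) with C_p = 7R/2 = 29.1 J mol⁻¹ K⁻¹.
ΔS = 4.32 × 29.1 × ln(901.15/284.35) = 145 J/K.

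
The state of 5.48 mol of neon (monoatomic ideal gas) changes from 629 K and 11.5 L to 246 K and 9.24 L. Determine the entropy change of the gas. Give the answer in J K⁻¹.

ΔS = -74.1 J/K

Entropy is a state function: ΔS = nC_V ln(T₂/T₁) + nR ln(V₂/V₁), with C_V = 3R/2 = 12.47 J mol⁻¹ K⁻¹ for a monoatomic ideal gas.
ΔS = 5.48 × [12.47 × ln(246/629) + 8.314 × ln(9.24/11.5)] = -74.1 J/K.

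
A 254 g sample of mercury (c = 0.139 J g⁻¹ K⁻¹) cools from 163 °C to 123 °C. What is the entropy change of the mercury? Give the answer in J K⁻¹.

ΔS = -3.4 J/K

In kelvin: T₁ = 436.15 K, T₂ = 396.15 K. ΔS = ∫dQ_rev/T = m c ln(T₂/T₁) = 254 × 0.139 × ln(396.15/436.15) = -3.4 J/K.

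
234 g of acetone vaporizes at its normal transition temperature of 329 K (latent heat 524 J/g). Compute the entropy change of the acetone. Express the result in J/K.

Heat absorbed by the substance: Q = mL = 234 × 524 = 122616 J.
At constant T, ΔS = Q_rev/T = 122616 / 329 = 373 J/K.

ΔS = 373 J/K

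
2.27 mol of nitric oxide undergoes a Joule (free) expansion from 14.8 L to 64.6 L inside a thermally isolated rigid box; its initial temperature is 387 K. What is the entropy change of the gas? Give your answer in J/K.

No heat is exchanged and no work is done, so the ideal-gas temperature stays constant.
Entropy is a state function; using a reversible isothermal path, ΔS_gas = nR ln(V₂/V₁) = 2.27 × 8.314 × ln(64.6/14.8) = 27.8 J/K.

ΔS_gas = 27.8 J/K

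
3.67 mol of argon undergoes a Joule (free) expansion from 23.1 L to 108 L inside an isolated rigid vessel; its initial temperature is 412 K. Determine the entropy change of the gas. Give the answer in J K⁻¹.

No heat is exchanged and no work is done, so the ideal-gas temperature stays constant.
Entropy is a state function; using a reversible isothermal path, ΔS_gas = nR ln(V₂/V₁) = 3.67 × 8.314 × ln(108/23.1) = 47.1 J/K.

ΔS_gas = 47.1 J/K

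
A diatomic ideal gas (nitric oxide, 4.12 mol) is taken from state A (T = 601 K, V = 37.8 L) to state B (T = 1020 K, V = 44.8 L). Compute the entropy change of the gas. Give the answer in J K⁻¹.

ΔS = 51.1 J/K

Entropy is a state function: ΔS = nC_V ln(T₂/T₁) + nR ln(V₂/V₁), with C_V = 5R/2 = 20.79 J mol⁻¹ K⁻¹ for a diatomic ideal gas.
ΔS = 4.12 × [20.79 × ln(1020/601) + 8.314 × ln(44.8/37.8)] = 51.1 J/K.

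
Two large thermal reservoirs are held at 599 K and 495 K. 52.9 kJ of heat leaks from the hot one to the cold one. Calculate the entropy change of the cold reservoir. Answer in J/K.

ΔS_cold = 107 J/K

The cold reservoir gains heat Q, so ΔS_cold = +Q/T_C = 52900/495 = 107 J/K.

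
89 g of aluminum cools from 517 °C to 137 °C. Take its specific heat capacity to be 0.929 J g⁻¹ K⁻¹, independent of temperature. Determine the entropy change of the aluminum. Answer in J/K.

ΔS = -54.2 J/K

In kelvin: T₁ = 790.15 K, T₂ = 410.15 K. ΔS = ∫dQ_rev/T = m c ln(T₂/T₁) = 89 × 0.929 × ln(410.15/790.15) = -54.2 J/K.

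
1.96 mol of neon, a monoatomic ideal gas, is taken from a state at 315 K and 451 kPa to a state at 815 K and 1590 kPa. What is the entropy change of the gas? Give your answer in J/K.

ΔS = 18.2 J/K

ΔS = nC_p ln(T₂/T₁) − nR ln(P₂/P₁), with C_p = 5R/2 = 20.79 J mol⁻¹ K⁻¹ for a monoatomic ideal gas.
ΔS = 1.96 × [20.79 × ln(815/315) − 8.314 × ln(1590/451)] = 18.2 J/K.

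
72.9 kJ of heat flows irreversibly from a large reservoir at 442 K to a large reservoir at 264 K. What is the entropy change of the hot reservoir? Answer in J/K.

The hot reservoir loses heat Q, so ΔS_hot = −Q/T_H = −72900/442 = -165 J/K.

ΔS_hot = -165 J/K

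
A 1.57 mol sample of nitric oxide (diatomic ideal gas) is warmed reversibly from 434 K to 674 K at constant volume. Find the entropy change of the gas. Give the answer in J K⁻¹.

ΔS = 14.4 J/K

At constant volume, ΔS = nC_V ln(T₂/T₁) with C_V = 5R/2 = 20.79 J mol⁻¹ K⁻¹.
ΔS = 1.57 × 20.79 × ln(674/434) = 14.4 J/K.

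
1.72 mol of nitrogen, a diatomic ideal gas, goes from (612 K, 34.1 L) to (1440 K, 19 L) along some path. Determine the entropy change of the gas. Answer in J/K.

ΔS = 22.2 J/K

Entropy is a state function: ΔS = nC_V ln(T₂/T₁) + nR ln(V₂/V₁), with C_V = 5R/2 = 20.79 J mol⁻¹ K⁻¹ for a diatomic ideal gas.
ΔS = 1.72 × [20.79 × ln(1440/612) + 8.314 × ln(19/34.1)] = 22.2 J/K.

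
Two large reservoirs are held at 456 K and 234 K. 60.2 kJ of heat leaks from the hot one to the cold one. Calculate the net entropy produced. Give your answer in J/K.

ΔS_total = 125 J/K

ΔS_hot = −Q/T_H = −60200/456 = -132 J/K and ΔS_cold = +Q/T_C = 60200/234 = 257.3 J/K.
ΔS_total = -132 + 257.3 = 125 J/K, positive as the second law requires.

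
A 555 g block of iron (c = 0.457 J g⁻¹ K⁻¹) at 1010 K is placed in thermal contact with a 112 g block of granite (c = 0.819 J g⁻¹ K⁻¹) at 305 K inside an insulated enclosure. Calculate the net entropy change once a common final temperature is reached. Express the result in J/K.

ΔS_total = 39 J/K

Energy balance: T_f = (m₁c₁T₁ + m₂c₂T₂)/(m₁c₁ + m₂c₂) = 822.75 K.
ΔS₁ = m₁c₁ ln(T_f/T₁) = 253.635 × ln(822.75/1010) = -52.01 J/K.
ΔS₂ = m₂c₂ ln(T_f/T₂) = 91.728 × ln(822.75/305) = 91.03 J/K.
ΔS_total = -52.01 + 91.03 = 39 J/K.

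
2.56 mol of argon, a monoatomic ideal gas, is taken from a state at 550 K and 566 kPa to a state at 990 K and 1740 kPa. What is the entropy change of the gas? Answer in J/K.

ΔS = nC_p ln(T₂/T₁) − nR ln(P₂/P₁), with C_p = 5R/2 = 20.79 J mol⁻¹ K⁻¹ for a monoatomic ideal gas.
ΔS = 2.56 × [20.79 × ln(990/550) − 8.314 × ln(1740/566)] = 7.37 J/K.

ΔS = 7.37 J/K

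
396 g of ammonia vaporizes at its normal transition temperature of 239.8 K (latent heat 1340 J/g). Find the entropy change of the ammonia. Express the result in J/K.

ΔS = 2210 J/K

Heat absorbed by the substance: Q = mL = 396 × 1340 = 530640 J.
At constant T, ΔS = Q_rev/T = 530640 / 239.8 = 2210 J/K.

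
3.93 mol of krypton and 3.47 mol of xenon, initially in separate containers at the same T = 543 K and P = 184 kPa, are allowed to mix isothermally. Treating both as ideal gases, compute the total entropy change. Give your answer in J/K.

Mole fractions: x_A = 3.93/7.4 = 0.531, x_B = 0.469.
ΔS_mix = −R(n_A ln x_A + n_B ln x_B) = −8.314 × (3.93 ln 0.531 + 3.47 ln 0.469) = 42.5 J/K.

ΔS_mix = 42.5 J/K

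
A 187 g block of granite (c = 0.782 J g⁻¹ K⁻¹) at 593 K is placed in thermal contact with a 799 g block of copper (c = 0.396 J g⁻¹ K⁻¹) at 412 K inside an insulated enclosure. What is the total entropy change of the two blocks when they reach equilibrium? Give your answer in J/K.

ΔS_total = 6.9 J/K

Energy balance: T_f = (m₁c₁T₁ + m₂c₂T₂)/(m₁c₁ + m₂c₂) = 469.21 K.
ΔS₁ = m₁c₁ ln(T_f/T₁) = 146.234 × ln(469.21/593) = -34.24 J/K.
ΔS₂ = m₂c₂ ln(T_f/T₂) = 316.404 × ln(469.21/412) = 41.14 J/K.
ΔS_total = -34.24 + 41.14 = 6.9 J/K.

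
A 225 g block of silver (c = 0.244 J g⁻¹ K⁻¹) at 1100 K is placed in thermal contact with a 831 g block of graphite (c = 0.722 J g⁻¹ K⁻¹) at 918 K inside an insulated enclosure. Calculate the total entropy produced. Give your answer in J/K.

Energy balance: T_f = (m₁c₁T₁ + m₂c₂T₂)/(m₁c₁ + m₂c₂) = 933.26 K.
ΔS₁ = m₁c₁ ln(T_f/T₁) = 54.9 × ln(933.26/1100) = -9.025 J/K.
ΔS₂ = m₂c₂ ln(T_f/T₂) = 599.982 × ln(933.26/918) = 9.89 J/K.
ΔS_total = -9.025 + 9.89 = 0.865 J/K.

ΔS_total = 0.865 J/K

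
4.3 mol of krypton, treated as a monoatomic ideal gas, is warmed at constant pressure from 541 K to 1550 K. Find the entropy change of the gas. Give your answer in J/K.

ΔS = 94.1 J/K

At constant pressure, ΔS = nC_p ln(T₂/T₁) with C_p = 5R/2 = 20.79 J mol⁻¹ K⁻¹.
ΔS = 4.3 × 20.79 × ln(1550/541) = 94.1 J/K.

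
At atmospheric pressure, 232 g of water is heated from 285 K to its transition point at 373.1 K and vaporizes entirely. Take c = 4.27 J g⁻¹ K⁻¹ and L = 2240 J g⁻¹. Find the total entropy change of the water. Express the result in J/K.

ΔS = 1660 J/K

Warming step: ΔS₁ = m c ln(T_tr/T_i) = 232 × 4.27 × ln(373.1/285) = 266.8 J/K.
Phase change: ΔS₂ = +mL/T_tr = 232 × 2240 / 373.1 = 1393 J/K.
ΔS_total = (266.8) + (1393) = 1660 J/K.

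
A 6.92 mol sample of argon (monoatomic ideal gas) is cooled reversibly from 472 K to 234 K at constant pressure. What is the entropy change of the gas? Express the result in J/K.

At constant pressure, ΔS = nC_p ln(T₂/T₁) with C_p = 5R/2 = 20.79 J mol⁻¹ K⁻¹.
ΔS = 6.92 × 20.79 × ln(234/472) = -101 J/K.

ΔS = -101 J/K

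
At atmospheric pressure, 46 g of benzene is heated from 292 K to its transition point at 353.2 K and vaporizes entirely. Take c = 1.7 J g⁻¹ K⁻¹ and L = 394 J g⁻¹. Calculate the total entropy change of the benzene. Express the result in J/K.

Warming step: ΔS₁ = m c ln(T_tr/T_i) = 46 × 1.7 × ln(353.2/292) = 14.88 J/K.
Phase change: ΔS₂ = +mL/T_tr = 46 × 394 / 353.2 = 51.31 J/K.
ΔS_total = (14.88) + (51.31) = 66.2 J/K.

ΔS = 66.2 J/K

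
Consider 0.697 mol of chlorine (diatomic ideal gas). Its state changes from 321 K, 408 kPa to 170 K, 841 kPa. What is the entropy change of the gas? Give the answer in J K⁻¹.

ΔS = -17.1 J/K

ΔS = nC_p ln(T₂/T₁) − nR ln(P₂/P₁), with C_p = 7R/2 = 29.1 J mol⁻¹ K⁻¹ for a diatomic ideal gas.
ΔS = 0.697 × [29.1 × ln(170/321) − 8.314 × ln(841/408)] = -17.1 J/K.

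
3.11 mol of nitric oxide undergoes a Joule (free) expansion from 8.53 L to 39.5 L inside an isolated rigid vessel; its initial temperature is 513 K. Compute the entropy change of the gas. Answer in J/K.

No heat is exchanged and no work is done, so the ideal-gas temperature stays constant.
Entropy is a state function; using a reversible isothermal path, ΔS_gas = nR ln(V₂/V₁) = 3.11 × 8.314 × ln(39.5/8.53) = 39.6 J/K.

ΔS_gas = 39.6 J/K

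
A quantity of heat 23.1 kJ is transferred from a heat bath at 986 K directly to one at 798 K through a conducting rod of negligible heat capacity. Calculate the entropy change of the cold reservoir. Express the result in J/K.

The cold reservoir gains heat Q, so ΔS_cold = +Q/T_C = 23100/798 = 28.9 J/K.

ΔS_cold = 28.9 J/K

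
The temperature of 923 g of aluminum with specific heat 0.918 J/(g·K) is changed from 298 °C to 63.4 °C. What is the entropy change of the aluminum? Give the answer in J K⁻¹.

In kelvin: T₁ = 571.15 K, T₂ = 336.55 K. ΔS = ∫dQ_rev/T = m c ln(T₂/T₁) = 923 × 0.918 × ln(336.55/571.15) = -448 J/K.

ΔS = -448 J/K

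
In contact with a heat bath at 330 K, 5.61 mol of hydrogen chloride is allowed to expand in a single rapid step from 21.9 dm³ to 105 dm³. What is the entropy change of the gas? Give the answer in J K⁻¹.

ΔS_gas = 73.1 J/K

Entropy is a state function, so ΔS_gas depends only on the end states.
For an isothermal ideal gas ΔS_gas = nR ln(V₂/V₁) = 5.61 × 8.314 × ln(105/21.9) = 73.1 J/K.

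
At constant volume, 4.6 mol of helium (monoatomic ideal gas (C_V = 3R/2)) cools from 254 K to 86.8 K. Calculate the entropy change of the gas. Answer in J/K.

At constant volume, ΔS = nC_V ln(T₂/T₁) with C_V = 3R/2 = 12.47 J mol⁻¹ K⁻¹.
ΔS = 4.6 × 12.47 × ln(86.8/254) = -61.6 J/K.

ΔS = -61.6 J/K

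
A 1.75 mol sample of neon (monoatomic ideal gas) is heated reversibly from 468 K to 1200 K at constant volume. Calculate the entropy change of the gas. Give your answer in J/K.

At constant volume, ΔS = nC_V ln(T₂/T₁) with C_V = 3R/2 = 12.47 J mol⁻¹ K⁻¹.
ΔS = 1.75 × 12.47 × ln(1200/468) = 20.5 J/K.

ΔS = 20.5 J/K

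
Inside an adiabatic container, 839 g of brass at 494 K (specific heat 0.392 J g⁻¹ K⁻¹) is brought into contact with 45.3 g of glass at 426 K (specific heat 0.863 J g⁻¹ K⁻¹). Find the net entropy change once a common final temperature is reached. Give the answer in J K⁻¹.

ΔS_total = 0.369 J/K

Energy balance: T_f = (m₁c₁T₁ + m₂c₂T₂)/(m₁c₁ + m₂c₂) = 486.78 K.
ΔS₁ = m₁c₁ ln(T_f/T₁) = 328.888 × ln(486.78/494) = -4.845 J/K.
ΔS₂ = m₂c₂ ln(T_f/T₂) = 39.0939 × ln(486.78/426) = 5.214 J/K.
ΔS_total = -4.845 + 5.214 = 0.369 J/K.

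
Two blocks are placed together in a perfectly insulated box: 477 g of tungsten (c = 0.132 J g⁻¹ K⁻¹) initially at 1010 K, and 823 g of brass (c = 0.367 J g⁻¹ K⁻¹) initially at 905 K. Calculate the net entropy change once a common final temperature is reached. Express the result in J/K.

Energy balance: T_f = (m₁c₁T₁ + m₂c₂T₂)/(m₁c₁ + m₂c₂) = 923.11 K.
ΔS₁ = m₁c₁ ln(T_f/T₁) = 62.964 × ln(923.11/1010) = -5.664 J/K.
ΔS₂ = m₂c₂ ln(T_f/T₂) = 302.041 × ln(923.11/905) = 5.985 J/K.
ΔS_total = -5.664 + 5.985 = 0.321 J/K.

ΔS_total = 0.321 J/K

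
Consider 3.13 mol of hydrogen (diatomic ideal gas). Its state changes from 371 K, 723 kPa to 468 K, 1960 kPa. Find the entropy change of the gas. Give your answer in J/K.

ΔS = -4.8 J/K

ΔS = nC_p ln(T₂/T₁) − nR ln(P₂/P₁), with C_p = 7R/2 = 29.1 J mol⁻¹ K⁻¹ for a diatomic ideal gas.
ΔS = 3.13 × [29.1 × ln(468/371) − 8.314 × ln(1960/723)] = -4.8 J/K.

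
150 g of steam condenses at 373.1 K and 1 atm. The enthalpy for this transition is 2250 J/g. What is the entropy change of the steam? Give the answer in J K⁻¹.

ΔS = -905 J/K

Heat released by the substance: Q = −mL = −150 × 2250 = −337500 J.
At constant T, ΔS = Q_rev/T = −337500 / 373.1 = -905 J/K.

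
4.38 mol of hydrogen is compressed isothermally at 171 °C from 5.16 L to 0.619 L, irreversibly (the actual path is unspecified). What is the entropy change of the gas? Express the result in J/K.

ΔS_gas = -77.2 J/K

Entropy is a state function, so ΔS_gas depends only on the end states.
For an isothermal ideal gas ΔS_gas = nR ln(V₂/V₁) = 4.38 × 8.314 × ln(0.619/5.16) = -77.2 J/K.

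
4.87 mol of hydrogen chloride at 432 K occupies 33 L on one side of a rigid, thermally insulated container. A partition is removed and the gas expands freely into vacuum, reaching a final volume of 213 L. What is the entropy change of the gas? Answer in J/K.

No heat is exchanged and no work is done, so the ideal-gas temperature stays constant.
Entropy is a state function; using a reversible isothermal path, ΔS_gas = nR ln(V₂/V₁) = 4.87 × 8.314 × ln(213/33) = 75.5 J/K.

ΔS_gas = 75.5 J/K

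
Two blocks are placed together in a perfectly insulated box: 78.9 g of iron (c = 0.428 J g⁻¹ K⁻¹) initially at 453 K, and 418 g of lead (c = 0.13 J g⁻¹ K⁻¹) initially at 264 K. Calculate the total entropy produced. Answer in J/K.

Energy balance: T_f = (m₁c₁T₁ + m₂c₂T₂)/(m₁c₁ + m₂c₂) = 336.44 K.
ΔS₁ = m₁c₁ ln(T_f/T₁) = 33.7692 × ln(336.44/453) = -10.05 J/K.
ΔS₂ = m₂c₂ ln(T_f/T₂) = 54.34 × ln(336.44/264) = 13.18 J/K.
ΔS_total = -10.05 + 13.18 = 3.13 J/K.

ΔS_total = 3.13 J/K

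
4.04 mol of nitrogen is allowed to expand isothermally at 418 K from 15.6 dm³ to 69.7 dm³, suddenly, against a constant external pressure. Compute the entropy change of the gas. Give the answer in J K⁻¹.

Entropy is a state function, so ΔS_gas depends only on the end states.
For an isothermal ideal gas ΔS_gas = nR ln(V₂/V₁) = 4.04 × 8.314 × ln(69.7/15.6) = 50.3 J/K.

ΔS_gas = 50.3 J/K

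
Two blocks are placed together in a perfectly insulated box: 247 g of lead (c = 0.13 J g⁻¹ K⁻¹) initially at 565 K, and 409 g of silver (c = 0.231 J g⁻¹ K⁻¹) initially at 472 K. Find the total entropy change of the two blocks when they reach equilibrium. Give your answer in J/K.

ΔS_total = 0.399 J/K

Energy balance: T_f = (m₁c₁T₁ + m₂c₂T₂)/(m₁c₁ + m₂c₂) = 495.59 K.
ΔS₁ = m₁c₁ ln(T_f/T₁) = 32.11 × ln(495.59/565) = -4.209 J/K.
ΔS₂ = m₂c₂ ln(T_f/T₂) = 94.479 × ln(495.59/472) = 4.608 J/K.
ΔS_total = -4.209 + 4.608 = 0.399 J/K.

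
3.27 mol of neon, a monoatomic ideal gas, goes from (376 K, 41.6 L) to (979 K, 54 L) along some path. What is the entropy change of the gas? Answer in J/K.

Entropy is a state function: ΔS = nC_V ln(T₂/T₁) + nR ln(V₂/V₁), with C_V = 3R/2 = 12.47 J mol⁻¹ K⁻¹ for a monoatomic ideal gas.
ΔS = 3.27 × [12.47 × ln(979/376) + 8.314 × ln(54/41.6)] = 46.1 J/K.

ΔS = 46.1 J/K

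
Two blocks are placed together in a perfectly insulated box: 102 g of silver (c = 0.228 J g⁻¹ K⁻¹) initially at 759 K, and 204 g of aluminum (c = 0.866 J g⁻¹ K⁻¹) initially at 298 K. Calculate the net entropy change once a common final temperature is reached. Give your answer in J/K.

Energy balance: T_f = (m₁c₁T₁ + m₂c₂T₂)/(m₁c₁ + m₂c₂) = 351.63 K.
ΔS₁ = m₁c₁ ln(T_f/T₁) = 23.256 × ln(351.63/759) = -17.89 J/K.
ΔS₂ = m₂c₂ ln(T_f/T₂) = 176.664 × ln(351.63/298) = 29.23 J/K.
ΔS_total = -17.89 + 29.23 = 11.3 J/K.

ΔS_total = 11.3 J/K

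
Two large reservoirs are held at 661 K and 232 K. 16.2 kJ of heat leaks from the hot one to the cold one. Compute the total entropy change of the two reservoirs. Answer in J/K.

ΔS_total = 45.3 J/K

ΔS_hot = −Q/T_H = −16200/661 = -24.51 J/K and ΔS_cold = +Q/T_C = 16200/232 = 69.83 J/K.
ΔS_total = -24.51 + 69.83 = 45.3 J/K, positive as the second law requires.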